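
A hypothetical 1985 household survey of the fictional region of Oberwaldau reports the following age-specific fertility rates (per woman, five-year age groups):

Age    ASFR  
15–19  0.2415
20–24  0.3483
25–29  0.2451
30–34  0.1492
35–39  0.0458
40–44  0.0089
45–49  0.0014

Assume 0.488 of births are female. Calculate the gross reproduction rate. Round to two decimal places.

Proportion female at birth = 0.488.
Sum of ASFRs = 0.2415 + 0.3483 + 0.2451 + 0.1492 + 0.0458 + 0.0089 + 0.0014 = 1.0402
TFR = 5 × 1.0402 = 5.201
GRR = 0.488 × 5.201 = 2.53809

2.54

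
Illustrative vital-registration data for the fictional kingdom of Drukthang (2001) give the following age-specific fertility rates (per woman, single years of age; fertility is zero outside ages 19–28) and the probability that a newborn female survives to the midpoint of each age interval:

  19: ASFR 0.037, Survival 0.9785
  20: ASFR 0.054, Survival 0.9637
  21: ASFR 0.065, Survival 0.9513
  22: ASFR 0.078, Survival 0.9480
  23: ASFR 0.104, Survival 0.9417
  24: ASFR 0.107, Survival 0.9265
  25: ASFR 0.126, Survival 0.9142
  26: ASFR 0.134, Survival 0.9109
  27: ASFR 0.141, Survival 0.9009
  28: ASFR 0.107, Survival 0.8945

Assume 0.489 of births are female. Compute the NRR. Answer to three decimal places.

0.431

Proportion female at birth = 0.489.
Per-age-group product (1 × ASFR × survival probability):
  19: 1 × 0.037 × 0.9785 = 0.03620
  20: 1 × 0.054 × 0.9637 = 0.05204
  21: 1 × 0.065 × 0.9513 = 0.06183
  22: 1 × 0.078 × 0.9480 = 0.07394
  23: 1 × 0.104 × 0.9417 = 0.09794
  24: 1 × 0.107 × 0.9265 = 0.09914
  25: 1 × 0.126 × 0.9142 = 0.11519
  26: 1 × 0.134 × 0.9109 = 0.12206
  27: 1 × 0.141 × 0.9009 = 0.12703
  28: 1 × 0.107 × 0.8945 = 0.09571
Sum = 0.88108
NRR = 0.489 × 0.88108 = 0.43085
With NRR below 1 the population is below replacement fertility.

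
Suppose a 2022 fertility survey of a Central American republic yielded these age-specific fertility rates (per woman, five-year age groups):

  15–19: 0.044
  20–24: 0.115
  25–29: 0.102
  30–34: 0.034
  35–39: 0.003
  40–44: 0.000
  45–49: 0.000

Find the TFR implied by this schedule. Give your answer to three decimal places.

1.490

Sum of ASFRs = 0.044 + 0.115 + 0.102 + 0.034 + 0.003 + 0.000 + 0.000 = 0.298
TFR = 5 × 0.298 = 1.49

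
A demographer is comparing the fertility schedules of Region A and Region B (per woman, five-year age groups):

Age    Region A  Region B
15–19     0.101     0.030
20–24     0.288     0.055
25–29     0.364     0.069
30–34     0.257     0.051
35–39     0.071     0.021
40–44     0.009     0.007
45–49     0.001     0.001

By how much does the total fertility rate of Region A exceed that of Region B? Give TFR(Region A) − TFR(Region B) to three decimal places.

4.285

Region A:
  Sum of ASFRs = 0.101 + 0.288 + 0.364 + 0.257 + 0.071 + 0.009 + 0.001 = 1.091
  TFR = 5 × 1.091 = 5.455
Region B:
  Sum of ASFRs = 0.030 + 0.055 + 0.069 + 0.051 + 0.021 + 0.007 + 0.001 = 0.234
  TFR = 5 × 0.234 = 1.17
Difference = 5.455 − 1.17 = 4.285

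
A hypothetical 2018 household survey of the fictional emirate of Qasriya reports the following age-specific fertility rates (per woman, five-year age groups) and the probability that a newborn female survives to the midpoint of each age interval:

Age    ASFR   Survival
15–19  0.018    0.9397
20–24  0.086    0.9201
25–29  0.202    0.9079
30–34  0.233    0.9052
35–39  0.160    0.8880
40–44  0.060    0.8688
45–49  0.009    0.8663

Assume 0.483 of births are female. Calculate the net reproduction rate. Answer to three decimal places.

1.672

Proportion female at birth = 0.483.
Per-age-group product (5 × ASFR × survival probability):
  15–19: 5 × 0.018 × 0.9397 = 0.08457
  20–24: 5 × 0.086 × 0.9201 = 0.39564
  25–29: 5 × 0.202 × 0.9079 = 0.91698
  30–34: 5 × 0.233 × 0.9052 = 1.05456
  35–39: 5 × 0.160 × 0.8880 = 0.71040
  40–44: 5 × 0.060 × 0.8688 = 0.26064
  45–49: 5 × 0.009 × 0.8663 = 0.03898
Sum = 3.46177
NRR = 0.483 × 3.46177 = 1.67203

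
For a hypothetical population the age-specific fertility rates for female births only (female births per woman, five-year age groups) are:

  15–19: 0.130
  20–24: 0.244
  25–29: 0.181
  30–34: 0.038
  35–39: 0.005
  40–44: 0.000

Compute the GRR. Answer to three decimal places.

Sum of female ASFRs = 0.130 + 0.244 + 0.181 + 0.038 + 0.005 + 0.000 = 0.598
GRR = 5 × 0.598 = 2.99

2.990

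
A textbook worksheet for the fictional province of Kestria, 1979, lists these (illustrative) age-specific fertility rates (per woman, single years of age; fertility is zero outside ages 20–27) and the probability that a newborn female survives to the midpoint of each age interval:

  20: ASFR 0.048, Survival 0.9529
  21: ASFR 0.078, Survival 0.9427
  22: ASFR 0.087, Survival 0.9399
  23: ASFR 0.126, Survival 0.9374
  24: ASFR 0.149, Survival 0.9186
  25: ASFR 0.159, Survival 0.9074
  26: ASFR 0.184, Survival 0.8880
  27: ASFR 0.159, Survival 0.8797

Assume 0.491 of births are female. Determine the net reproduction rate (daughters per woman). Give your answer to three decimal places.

Proportion female at birth = 0.491.
Survival-weighted fertility by age (1·fₓ·Sₓ):
  20: 1 × 0.048 × 0.9529 = 0.04574
  21: 1 × 0.078 × 0.9427 = 0.07353
  22: 1 × 0.087 × 0.9399 = 0.08177
  23: 1 × 0.126 × 0.9374 = 0.11811
  24: 1 × 0.149 × 0.9186 = 0.13687
  25: 1 × 0.159 × 0.9074 = 0.14428
  26: 1 × 0.184 × 0.8880 = 0.16339
  27: 1 × 0.159 × 0.8797 = 0.13987
Sum = 0.90356
NRR = 0.491 × 0.90356 = 0.44365

0.444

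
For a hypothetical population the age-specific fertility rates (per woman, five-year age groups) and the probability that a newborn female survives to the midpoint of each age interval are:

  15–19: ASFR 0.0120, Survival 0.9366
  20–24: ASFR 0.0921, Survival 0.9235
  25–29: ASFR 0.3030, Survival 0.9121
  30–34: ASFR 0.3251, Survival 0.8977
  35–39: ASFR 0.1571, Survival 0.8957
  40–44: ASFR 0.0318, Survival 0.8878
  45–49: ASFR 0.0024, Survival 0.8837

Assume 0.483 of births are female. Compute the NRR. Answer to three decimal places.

2.018

Proportion female at birth = 0.483.
Weighting each age-specific rate by interval width and survival:
  15–19: 5 × 0.0120 × 0.9366 = 0.05620
  20–24: 5 × 0.0921 × 0.9235 = 0.42527
  25–29: 5 × 0.3030 × 0.9121 = 1.38183
  30–34: 5 × 0.3251 × 0.8977 = 1.45921
  35–39: 5 × 0.1571 × 0.8957 = 0.70357
  40–44: 5 × 0.0318 × 0.8878 = 0.14116
  45–49: 5 × 0.0024 × 0.8837 = 0.01060
Sum = 4.17784
NRR = 0.483 × 4.17784 = 2.01790
With NRR above 1 the population is above replacement fertility.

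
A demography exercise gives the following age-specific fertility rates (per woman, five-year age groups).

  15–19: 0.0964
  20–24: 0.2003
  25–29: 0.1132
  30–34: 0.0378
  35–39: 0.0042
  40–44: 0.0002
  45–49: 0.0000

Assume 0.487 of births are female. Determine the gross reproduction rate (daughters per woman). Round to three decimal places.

Proportion female at birth = 0.487.
Sum of ASFRs = 0.0964 + 0.2003 + 0.1132 + 0.0378 + 0.0042 + 0.0002 + 0.0000 = 0.4521
TFR = 5 × 0.4521 = 2.2605
GRR = 0.487 × 2.2605 = 1.10086

1.101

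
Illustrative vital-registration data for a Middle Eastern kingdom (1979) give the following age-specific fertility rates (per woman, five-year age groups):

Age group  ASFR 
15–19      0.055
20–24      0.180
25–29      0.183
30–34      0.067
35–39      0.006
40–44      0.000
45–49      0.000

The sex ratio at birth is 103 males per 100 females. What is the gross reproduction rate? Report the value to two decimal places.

Proportion female at birth = 100 / (100 + 103) = 0.49261.
Sum of ASFRs = 0.055 + 0.180 + 0.183 + 0.067 + 0.006 + 0.000 + 0.000 = 0.491
TFR = 5 × 0.491 = 2.455
GRR = 0.49261 × 2.455 = 1.20936

1.21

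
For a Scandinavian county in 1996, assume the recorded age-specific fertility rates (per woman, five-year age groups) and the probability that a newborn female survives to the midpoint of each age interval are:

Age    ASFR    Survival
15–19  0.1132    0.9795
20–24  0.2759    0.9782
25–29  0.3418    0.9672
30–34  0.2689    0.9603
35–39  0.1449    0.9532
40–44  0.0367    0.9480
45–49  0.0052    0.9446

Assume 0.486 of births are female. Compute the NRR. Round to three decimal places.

Proportion female at birth = 0.486.
Weighting each age-specific rate by interval width and survival:
  15–19: 5 × 0.1132 × 0.9795 = 0.55440
  20–24: 5 × 0.2759 × 0.9782 = 1.34943
  25–29: 5 × 0.3418 × 0.9672 = 1.65294
  30–34: 5 × 0.2689 × 0.9603 = 1.29112
  35–39: 5 × 0.1449 × 0.9532 = 0.69059
  40–44: 5 × 0.0367 × 0.9480 = 0.17396
  45–49: 5 × 0.0052 × 0.9446 = 0.02456
Sum = 5.73700
NRR = 0.486 × 5.73700 = 2.78818
An NRR exceeding 1 indicates intrinsic growth under these rates.

2.788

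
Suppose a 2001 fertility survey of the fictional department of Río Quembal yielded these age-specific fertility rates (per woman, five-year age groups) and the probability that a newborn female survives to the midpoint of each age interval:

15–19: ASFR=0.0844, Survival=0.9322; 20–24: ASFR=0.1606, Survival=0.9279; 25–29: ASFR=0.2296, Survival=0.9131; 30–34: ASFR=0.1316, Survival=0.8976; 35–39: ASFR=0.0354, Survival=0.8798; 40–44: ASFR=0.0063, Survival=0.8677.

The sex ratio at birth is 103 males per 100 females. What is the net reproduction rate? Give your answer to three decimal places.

Proportion female at birth = 100 / (100 + 103) = 0.49261.
Each age group contributes 5 × ASFR × survival:
  15–19: 5 × 0.0844 × 0.9322 = 0.39339
  20–24: 5 × 0.1606 × 0.9279 = 0.74510
  25–29: 5 × 0.2296 × 0.9131 = 1.04824
  30–34: 5 × 0.1316 × 0.8976 = 0.59062
  35–39: 5 × 0.0354 × 0.8798 = 0.15572
  40–44: 5 × 0.0063 × 0.8677 = 0.02733
Sum = 2.96040
NRR = 0.49261 × 2.96040 = 1.45832
An NRR exceeding 1 indicates intrinsic growth under these rates.

1.458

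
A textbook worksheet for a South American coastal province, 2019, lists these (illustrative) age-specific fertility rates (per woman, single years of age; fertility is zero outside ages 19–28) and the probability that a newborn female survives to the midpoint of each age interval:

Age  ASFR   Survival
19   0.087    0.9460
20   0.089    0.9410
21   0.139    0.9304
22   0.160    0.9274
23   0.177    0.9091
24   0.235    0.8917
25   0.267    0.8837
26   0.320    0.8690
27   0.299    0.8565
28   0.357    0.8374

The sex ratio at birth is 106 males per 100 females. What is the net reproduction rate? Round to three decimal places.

0.914

Proportion female at birth = 100 / (100 + 106) = 0.48544.
Each age group contributes 1 × ASFR × survival:
  19: 1 × 0.087 × 0.9460 = 0.08230
  20: 1 × 0.089 × 0.9410 = 0.08375
  21: 1 × 0.139 × 0.9304 = 0.12933
  22: 1 × 0.160 × 0.9274 = 0.14838
  23: 1 × 0.177 × 0.9091 = 0.16091
  24: 1 × 0.235 × 0.8917 = 0.20955
  25: 1 × 0.267 × 0.8837 = 0.23595
  26: 1 × 0.320 × 0.8690 = 0.27808
  27: 1 × 0.299 × 0.8565 = 0.25609
  28: 1 × 0.357 × 0.8374 = 0.29895
Sum = 1.88329
NRR = 0.48544 × 1.88329 = 0.91422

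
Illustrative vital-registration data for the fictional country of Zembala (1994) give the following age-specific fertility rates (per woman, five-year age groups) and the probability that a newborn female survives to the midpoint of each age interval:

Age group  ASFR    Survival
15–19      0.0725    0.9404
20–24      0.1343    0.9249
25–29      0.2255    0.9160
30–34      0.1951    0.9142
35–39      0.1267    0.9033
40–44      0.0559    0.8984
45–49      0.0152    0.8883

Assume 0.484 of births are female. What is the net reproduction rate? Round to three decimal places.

Proportion female at birth = 0.484.
Per-age-group product (5 × ASFR × survival probability):
  15–19: 5 × 0.0725 × 0.9404 = 0.34090
  20–24: 5 × 0.1343 × 0.9249 = 0.62107
  25–29: 5 × 0.2255 × 0.9160 = 1.03279
  30–34: 5 × 0.1951 × 0.9142 = 0.89180
  35–39: 5 × 0.1267 × 0.9033 = 0.57224
  40–44: 5 × 0.0559 × 0.8984 = 0.25110
  45–49: 5 × 0.0152 × 0.8883 = 0.06751
Sum = 3.77741
NRR = 0.484 × 3.77741 = 1.82827

1.828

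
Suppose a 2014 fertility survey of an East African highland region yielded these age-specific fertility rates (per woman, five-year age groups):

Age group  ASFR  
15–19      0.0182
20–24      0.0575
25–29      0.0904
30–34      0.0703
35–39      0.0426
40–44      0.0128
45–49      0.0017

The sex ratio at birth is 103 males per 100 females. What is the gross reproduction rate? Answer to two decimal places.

0.72

Proportion female at birth = 100 / (100 + 103) = 0.49261.
Sum of ASFRs = 0.0182 + 0.0575 + 0.0904 + 0.0703 + 0.0426 + 0.0128 + 0.0017 = 0.2935
TFR = 5 × 0.2935 = 1.4675
GRR = 0.49261 × 1.4675 = 0.72291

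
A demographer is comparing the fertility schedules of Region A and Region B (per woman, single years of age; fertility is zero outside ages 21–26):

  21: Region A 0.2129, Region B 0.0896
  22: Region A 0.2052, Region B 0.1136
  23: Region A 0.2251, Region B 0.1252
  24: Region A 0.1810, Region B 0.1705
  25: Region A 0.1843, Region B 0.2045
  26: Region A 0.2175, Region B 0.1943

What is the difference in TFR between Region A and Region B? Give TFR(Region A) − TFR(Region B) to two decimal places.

0.33

Region A:
  Sum of ASFRs = 0.2129 + 0.2052 + 0.2251 + 0.1810 + 0.1843 + 0.2175 = 1.2260
  TFR = 1.226
Region B:
  Sum of ASFRs = 0.0896 + 0.1136 + 0.1252 + 0.1705 + 0.2045 + 0.1943 = 0.8977
  TFR = 0.8977
Difference = 1.226 − 0.8977 = 0.3283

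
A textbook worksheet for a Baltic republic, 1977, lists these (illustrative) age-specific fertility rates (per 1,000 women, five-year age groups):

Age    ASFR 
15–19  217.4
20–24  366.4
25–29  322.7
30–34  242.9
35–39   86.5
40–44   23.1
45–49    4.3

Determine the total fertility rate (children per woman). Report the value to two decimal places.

Sum of ASFRs = 217.4 + 366.4 + 322.7 + 242.9 + 86.5 + 23.1 + 4.3 = 1263.3
TFR = 5 × 1263.3 / 1000 = 6.3165

6.32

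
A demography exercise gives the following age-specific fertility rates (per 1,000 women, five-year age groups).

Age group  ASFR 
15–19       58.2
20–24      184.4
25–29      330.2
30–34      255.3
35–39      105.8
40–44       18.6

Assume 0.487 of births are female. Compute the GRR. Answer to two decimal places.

Proportion female at birth = 0.487.
Sum of ASFRs = 58.2 + 184.4 + 330.2 + 255.3 + 105.8 + 18.6 = 952.5
TFR = 5 × 952.5 / 1000 = 4.7625
GRR = 0.487 × 4.7625 = 2.31934

2.32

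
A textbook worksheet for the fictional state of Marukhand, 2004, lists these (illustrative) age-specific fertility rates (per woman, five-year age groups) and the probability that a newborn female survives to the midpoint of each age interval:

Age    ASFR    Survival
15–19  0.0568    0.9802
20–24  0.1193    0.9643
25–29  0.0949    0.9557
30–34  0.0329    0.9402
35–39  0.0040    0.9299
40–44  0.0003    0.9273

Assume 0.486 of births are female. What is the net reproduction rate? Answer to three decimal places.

0.720

Proportion female at birth = 0.486.
Each age group contributes 5 × ASFR × survival:
  15–19: 5 × 0.0568 × 0.9802 = 0.27838
  20–24: 5 × 0.1193 × 0.9643 = 0.57520
  25–29: 5 × 0.0949 × 0.9557 = 0.45348
  30–34: 5 × 0.0329 × 0.9402 = 0.15466
  35–39: 5 × 0.0040 × 0.9299 = 0.01860
  40–44: 5 × 0.0003 × 0.9273 = 0.00139
Sum = 1.48171
NRR = 0.486 × 1.48171 = 0.72011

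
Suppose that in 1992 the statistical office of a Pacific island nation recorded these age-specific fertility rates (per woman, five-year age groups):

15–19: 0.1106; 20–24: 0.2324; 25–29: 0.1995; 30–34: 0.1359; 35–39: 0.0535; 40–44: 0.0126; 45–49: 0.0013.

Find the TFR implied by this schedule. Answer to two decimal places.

3.73

Sum of ASFRs = 0.1106 + 0.2324 + 0.1995 + 0.1359 + 0.0535 + 0.0126 + 0.0013 = 0.7458
TFR = 5 × 0.7458 = 3.729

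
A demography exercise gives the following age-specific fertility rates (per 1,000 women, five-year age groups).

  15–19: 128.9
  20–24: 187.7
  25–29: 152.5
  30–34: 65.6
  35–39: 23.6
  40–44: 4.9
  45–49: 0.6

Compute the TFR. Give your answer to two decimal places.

Sum of ASFRs = 128.9 + 187.7 + 152.5 + 65.6 + 23.6 + 4.9 + 0.6 = 563.8
TFR = 5 × 563.8 / 1000 = 2.819

2.82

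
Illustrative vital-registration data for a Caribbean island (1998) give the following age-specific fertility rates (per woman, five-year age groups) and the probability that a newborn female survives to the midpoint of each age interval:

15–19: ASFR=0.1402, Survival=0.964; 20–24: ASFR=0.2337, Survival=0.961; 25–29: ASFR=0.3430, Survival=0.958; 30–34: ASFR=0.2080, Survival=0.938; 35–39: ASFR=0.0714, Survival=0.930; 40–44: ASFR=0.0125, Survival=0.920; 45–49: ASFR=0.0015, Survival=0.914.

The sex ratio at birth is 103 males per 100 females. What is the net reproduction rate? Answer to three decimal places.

2.371

Proportion female at birth = 100 / (100 + 103) = 0.49261.
Survival-weighted fertility by age (5·fₓ·Sₓ):
  15–19: 5 × 0.1402 × 0.964 = 0.67576
  20–24: 5 × 0.2337 × 0.961 = 1.12293
  25–29: 5 × 0.3430 × 0.958 = 1.64297
  30–34: 5 × 0.2080 × 0.938 = 0.97552
  35–39: 5 × 0.0714 × 0.930 = 0.33201
  40–44: 5 × 0.0125 × 0.920 = 0.05750
  45–49: 5 × 0.0015 × 0.914 = 0.00686
Sum = 4.81355
NRR = 0.49261 × 4.81355 = 2.37120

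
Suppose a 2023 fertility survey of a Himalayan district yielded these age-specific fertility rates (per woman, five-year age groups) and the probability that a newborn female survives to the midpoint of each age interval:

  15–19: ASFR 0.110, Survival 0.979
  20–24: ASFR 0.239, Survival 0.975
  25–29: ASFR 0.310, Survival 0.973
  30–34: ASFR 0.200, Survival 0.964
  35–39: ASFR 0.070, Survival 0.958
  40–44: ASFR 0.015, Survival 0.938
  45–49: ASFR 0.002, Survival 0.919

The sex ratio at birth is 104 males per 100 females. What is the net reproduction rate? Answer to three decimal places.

2.250

Proportion female at birth = 100 / (100 + 104) = 0.49020.
Each age group contributes 5 × ASFR × survival:
  15–19: 5 × 0.110 × 0.979 = 0.53845
  20–24: 5 × 0.239 × 0.975 = 1.16513
  25–29: 5 × 0.310 × 0.973 = 1.50815
  30–34: 5 × 0.200 × 0.964 = 0.96400
  35–39: 5 × 0.070 × 0.958 = 0.33530
  40–44: 5 × 0.015 × 0.938 = 0.07035
  45–49: 5 × 0.002 × 0.919 = 0.00919
Sum = 4.59057
NRR = 0.49020 × 4.59057 = 2.25030
NRR > 1, so each generation more than replaces itself.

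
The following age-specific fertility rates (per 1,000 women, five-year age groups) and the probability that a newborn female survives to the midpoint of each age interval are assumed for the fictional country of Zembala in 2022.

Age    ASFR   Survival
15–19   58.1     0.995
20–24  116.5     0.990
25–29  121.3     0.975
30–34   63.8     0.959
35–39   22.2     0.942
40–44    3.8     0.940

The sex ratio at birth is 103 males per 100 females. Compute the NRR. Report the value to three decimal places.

Proportion female at birth = 100 / (100 + 103) = 0.49261.
Weighting each age-specific rate by interval width and survival:
  15–19: 5 × 58.1/1000 × 0.995 = 0.28905
  20–24: 5 × 116.5/1000 × 0.990 = 0.57668
  25–29: 5 × 121.3/1000 × 0.975 = 0.59134
  30–34: 5 × 63.8/1000 × 0.959 = 0.30592
  35–39: 5 × 22.2/1000 × 0.942 = 0.10456
  40–44: 5 × 3.8/1000 × 0.940 = 0.01786
Sum = 1.88541
NRR = 0.49261 × 1.88541 = 0.92877
An NRR under 1 implies long-run decline under these rates.

0.929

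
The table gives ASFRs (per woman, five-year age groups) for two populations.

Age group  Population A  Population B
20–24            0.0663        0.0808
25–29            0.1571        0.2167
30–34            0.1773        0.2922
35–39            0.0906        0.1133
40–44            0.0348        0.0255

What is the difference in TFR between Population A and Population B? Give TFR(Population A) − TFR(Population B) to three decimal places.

-1.012

Population A:
  Sum of ASFRs = 0.0663 + 0.1571 + 0.1773 + 0.0906 + 0.0348 = 0.5261
  TFR = 5 × 0.5261 = 2.6305
Population B:
  Sum of ASFRs = 0.0808 + 0.2167 + 0.2922 + 0.1133 + 0.0255 = 0.7285
  TFR = 5 × 0.7285 = 3.6425
Difference = 2.6305 − 3.6425 = -1.012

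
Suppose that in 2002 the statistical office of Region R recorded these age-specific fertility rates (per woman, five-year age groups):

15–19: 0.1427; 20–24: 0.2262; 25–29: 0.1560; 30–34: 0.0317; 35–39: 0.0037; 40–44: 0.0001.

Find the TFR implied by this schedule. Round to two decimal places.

Sum of ASFRs = 0.1427 + 0.2262 + 0.1560 + 0.0317 + 0.0037 + 0.0001 = 0.5604
TFR = 5 × 0.5604 = 2.802

2.80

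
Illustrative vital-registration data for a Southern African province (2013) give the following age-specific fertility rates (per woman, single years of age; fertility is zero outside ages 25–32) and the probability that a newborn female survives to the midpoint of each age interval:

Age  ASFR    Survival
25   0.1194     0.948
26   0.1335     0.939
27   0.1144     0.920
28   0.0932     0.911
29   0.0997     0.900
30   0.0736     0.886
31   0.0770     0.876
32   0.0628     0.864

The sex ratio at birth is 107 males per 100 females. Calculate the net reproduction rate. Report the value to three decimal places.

Proportion female at birth = 100 / (100 + 107) = 0.48309.
Per-age-group product (1 × ASFR × survival probability):
  25: 1 × 0.1194 × 0.948 = 0.11319
  26: 1 × 0.1335 × 0.939 = 0.12536
  27: 1 × 0.1144 × 0.920 = 0.10525
  28: 1 × 0.0932 × 0.911 = 0.08491
  29: 1 × 0.0997 × 0.900 = 0.08973
  30: 1 × 0.0736 × 0.886 = 0.06521
  31: 1 × 0.0770 × 0.876 = 0.06745
  32: 1 × 0.0628 × 0.864 = 0.05426
Sum = 0.70536
NRR = 0.48309 × 0.70536 = 0.34075

0.341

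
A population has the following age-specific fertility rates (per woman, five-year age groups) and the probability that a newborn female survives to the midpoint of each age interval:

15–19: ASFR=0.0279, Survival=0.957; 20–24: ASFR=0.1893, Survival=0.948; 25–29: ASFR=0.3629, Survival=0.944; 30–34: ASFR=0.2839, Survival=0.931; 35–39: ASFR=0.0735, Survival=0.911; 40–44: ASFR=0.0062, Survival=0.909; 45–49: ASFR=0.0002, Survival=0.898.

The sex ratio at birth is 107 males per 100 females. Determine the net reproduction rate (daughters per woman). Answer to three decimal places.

Proportion female at birth = 100 / (100 + 107) = 0.48309.
Per-age-group product (5 × ASFR × survival probability):
  15–19: 5 × 0.0279 × 0.957 = 0.13350
  20–24: 5 × 0.1893 × 0.948 = 0.89728
  25–29: 5 × 0.3629 × 0.944 = 1.71289
  30–34: 5 × 0.2839 × 0.931 = 1.32155
  35–39: 5 × 0.0735 × 0.911 = 0.33479
  40–44: 5 × 0.0062 × 0.909 = 0.02818
  45–49: 5 × 0.0002 × 0.898 = 0.00090
Sum = 4.42909
NRR = 0.48309 × 4.42909 = 2.13965
With NRR above 1 the population is above replacement fertility.

2.140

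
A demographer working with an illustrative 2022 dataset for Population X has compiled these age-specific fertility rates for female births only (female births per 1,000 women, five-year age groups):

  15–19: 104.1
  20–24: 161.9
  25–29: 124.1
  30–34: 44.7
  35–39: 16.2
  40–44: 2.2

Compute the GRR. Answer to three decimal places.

Sum of female ASFRs = 104.1 + 161.9 + 124.1 + 44.7 + 16.2 + 2.2 = 453.2
GRR = 5 × 453.2 / 1000 = 2.266

2.266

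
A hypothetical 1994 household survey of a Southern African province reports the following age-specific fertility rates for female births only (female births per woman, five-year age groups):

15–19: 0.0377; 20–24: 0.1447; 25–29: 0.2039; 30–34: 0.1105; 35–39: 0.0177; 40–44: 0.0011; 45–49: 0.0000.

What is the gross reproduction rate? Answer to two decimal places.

2.58

Sum of female ASFRs = 0.0377 + 0.1447 + 0.2039 + 0.1105 + 0.0177 + 0.0011 + 0.0000 = 0.5156
GRR = 5 × 0.5156 = 2.578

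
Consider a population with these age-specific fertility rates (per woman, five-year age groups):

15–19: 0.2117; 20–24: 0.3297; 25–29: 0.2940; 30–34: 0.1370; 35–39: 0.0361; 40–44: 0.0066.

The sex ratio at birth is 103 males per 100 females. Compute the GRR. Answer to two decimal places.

Proportion female at birth = 100 / (100 + 103) = 0.49261.
Sum of ASFRs = 0.2117 + 0.3297 + 0.2940 + 0.1370 + 0.0361 + 0.0066 = 1.0151
TFR = 5 × 1.0151 = 5.0755
GRR = 0.49261 × 5.0755 = 2.50024

2.50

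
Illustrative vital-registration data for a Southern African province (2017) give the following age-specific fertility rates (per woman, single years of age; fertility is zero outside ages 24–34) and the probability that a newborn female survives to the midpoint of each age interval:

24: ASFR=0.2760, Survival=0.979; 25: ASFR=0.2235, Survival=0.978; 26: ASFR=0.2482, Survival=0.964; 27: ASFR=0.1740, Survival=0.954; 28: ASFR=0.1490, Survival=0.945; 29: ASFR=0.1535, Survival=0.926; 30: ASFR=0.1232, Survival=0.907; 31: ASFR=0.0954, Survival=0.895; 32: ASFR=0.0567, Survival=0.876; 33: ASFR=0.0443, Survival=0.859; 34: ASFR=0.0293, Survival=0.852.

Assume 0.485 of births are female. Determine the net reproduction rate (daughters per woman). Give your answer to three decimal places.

0.721

Proportion female at birth = 0.485.
Weighting each age-specific rate by interval width and survival:
  24: 1 × 0.2760 × 0.979 = 0.27020
  25: 1 × 0.2235 × 0.978 = 0.21858
  26: 1 × 0.2482 × 0.964 = 0.23926
  27: 1 × 0.1740 × 0.954 = 0.16600
  28: 1 × 0.1490 × 0.945 = 0.14081
  29: 1 × 0.1535 × 0.926 = 0.14214
  30: 1 × 0.1232 × 0.907 = 0.11174
  31: 1 × 0.0954 × 0.895 = 0.08538
  32: 1 × 0.0567 × 0.876 = 0.04967
  33: 1 × 0.0443 × 0.859 = 0.03805
  34: 1 × 0.0293 × 0.852 = 0.02496
Sum = 1.48679
NRR = 0.485 × 1.48679 = 0.72109
NRR < 1, so the cohort does not fully replace itself.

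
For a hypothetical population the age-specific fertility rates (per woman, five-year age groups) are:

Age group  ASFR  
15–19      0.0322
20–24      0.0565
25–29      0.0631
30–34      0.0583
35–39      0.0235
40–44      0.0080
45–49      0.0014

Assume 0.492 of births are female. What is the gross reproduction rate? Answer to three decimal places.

Proportion female at birth = 0.492.
Sum of ASFRs = 0.0322 + 0.0565 + 0.0631 + 0.0583 + 0.0235 + 0.0080 + 0.0014 = 0.2430
TFR = 5 × 0.2430 = 1.215
GRR = 0.492 × 1.215 = 0.59778

0.598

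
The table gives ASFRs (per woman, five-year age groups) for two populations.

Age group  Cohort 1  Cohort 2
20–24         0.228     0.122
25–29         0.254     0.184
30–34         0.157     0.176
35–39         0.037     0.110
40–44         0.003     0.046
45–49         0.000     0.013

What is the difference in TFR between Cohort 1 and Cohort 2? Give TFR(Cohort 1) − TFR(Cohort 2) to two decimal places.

0.14

Cohort 1:
  Sum of ASFRs = 0.228 + 0.254 + 0.157 + 0.037 + 0.003 + 0.000 = 0.679
  TFR = 5 × 0.679 = 3.395
Cohort 2:
  Sum of ASFRs = 0.122 + 0.184 + 0.176 + 0.110 + 0.046 + 0.013 = 0.651
  TFR = 5 × 0.651 = 3.255
Difference = 3.395 − 3.255 = 0.14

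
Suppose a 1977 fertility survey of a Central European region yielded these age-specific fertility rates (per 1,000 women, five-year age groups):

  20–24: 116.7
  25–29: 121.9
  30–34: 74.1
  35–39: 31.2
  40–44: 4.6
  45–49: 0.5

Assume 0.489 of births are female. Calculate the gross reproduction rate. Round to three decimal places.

0.853

Proportion female at birth = 0.489.
Sum of ASFRs = 116.7 + 121.9 + 74.1 + 31.2 + 4.6 + 0.5 = 349.0
TFR = 5 × 349.0 / 1000 = 1.745
GRR = 0.489 × 1.745 = 0.85331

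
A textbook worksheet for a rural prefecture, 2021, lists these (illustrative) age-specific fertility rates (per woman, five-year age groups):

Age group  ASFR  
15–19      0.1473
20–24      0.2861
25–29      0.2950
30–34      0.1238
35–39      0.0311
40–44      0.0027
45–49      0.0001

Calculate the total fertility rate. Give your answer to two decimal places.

4.43

Sum of ASFRs = 0.1473 + 0.2861 + 0.2950 + 0.1238 + 0.0311 + 0.0027 + 0.0001 = 0.8861
TFR = 5 × 0.8861 = 4.4305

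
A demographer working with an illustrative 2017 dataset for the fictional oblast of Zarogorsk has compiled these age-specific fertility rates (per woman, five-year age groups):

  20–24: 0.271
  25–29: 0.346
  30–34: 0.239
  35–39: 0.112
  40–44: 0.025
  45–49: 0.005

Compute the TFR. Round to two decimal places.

Sum of ASFRs = 0.271 + 0.346 + 0.239 + 0.112 + 0.025 + 0.005 = 0.998
TFR = 5 × 0.998 = 4.99

4.99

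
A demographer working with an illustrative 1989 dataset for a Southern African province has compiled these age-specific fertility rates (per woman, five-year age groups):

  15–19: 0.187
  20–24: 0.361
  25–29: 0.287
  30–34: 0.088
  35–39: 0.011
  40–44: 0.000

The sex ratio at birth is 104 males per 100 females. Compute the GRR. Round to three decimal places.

Proportion female at birth = 100 / (100 + 104) = 0.49020.
Sum of ASFRs = 0.187 + 0.361 + 0.287 + 0.088 + 0.011 + 0.000 = 0.934
TFR = 5 × 0.934 = 4.67
GRR = 0.49020 × 4.67 = 2.28923

2.289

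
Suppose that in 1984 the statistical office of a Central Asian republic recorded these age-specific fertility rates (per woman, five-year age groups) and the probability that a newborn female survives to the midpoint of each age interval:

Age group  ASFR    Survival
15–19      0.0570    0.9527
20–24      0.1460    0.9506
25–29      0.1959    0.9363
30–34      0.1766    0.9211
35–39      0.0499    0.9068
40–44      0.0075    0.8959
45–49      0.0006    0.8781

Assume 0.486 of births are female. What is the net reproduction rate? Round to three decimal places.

1.438

Proportion female at birth = 0.486.
Weighting each age-specific rate by interval width and survival:
  15–19: 5 × 0.0570 × 0.9527 = 0.27152
  20–24: 5 × 0.1460 × 0.9506 = 0.69394
  25–29: 5 × 0.1959 × 0.9363 = 0.91711
  30–34: 5 × 0.1766 × 0.9211 = 0.81333
  35–39: 5 × 0.0499 × 0.9068 = 0.22625
  40–44: 5 × 0.0075 × 0.8959 = 0.03360
  45–49: 5 × 0.0006 × 0.8781 = 0.00263
Sum = 2.95838
NRR = 0.486 × 2.95838 = 1.43777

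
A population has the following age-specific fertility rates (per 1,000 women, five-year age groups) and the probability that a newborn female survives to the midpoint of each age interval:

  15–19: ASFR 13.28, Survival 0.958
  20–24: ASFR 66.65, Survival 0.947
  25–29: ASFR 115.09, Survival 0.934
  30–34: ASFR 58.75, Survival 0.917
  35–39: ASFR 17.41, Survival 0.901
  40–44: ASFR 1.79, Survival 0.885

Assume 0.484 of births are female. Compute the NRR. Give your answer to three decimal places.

0.616

Proportion female at birth = 0.484.
Each age group contributes 5 × ASFR × survival:
  15–19: 5 × 13.28/1000 × 0.958 = 0.06361
  20–24: 5 × 66.65/1000 × 0.947 = 0.31559
  25–29: 5 × 115.09/1000 × 0.934 = 0.53747
  30–34: 5 × 58.75/1000 × 0.917 = 0.26937
  35–39: 5 × 17.41/1000 × 0.901 = 0.07843
  40–44: 5 × 1.79/1000 × 0.885 = 0.00792
Sum = 1.27239
NRR = 0.484 × 1.27239 = 0.61584
With NRR below 1 the population is below replacement fertility.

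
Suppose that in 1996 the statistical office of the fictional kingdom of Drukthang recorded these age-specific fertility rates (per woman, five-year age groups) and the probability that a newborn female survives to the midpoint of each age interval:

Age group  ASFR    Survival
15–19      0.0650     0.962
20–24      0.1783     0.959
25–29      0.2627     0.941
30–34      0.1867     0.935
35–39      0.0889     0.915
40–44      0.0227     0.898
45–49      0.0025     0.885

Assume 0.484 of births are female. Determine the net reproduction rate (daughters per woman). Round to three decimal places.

Proportion female at birth = 0.484.
Weighting each age-specific rate by interval width and survival:
  15–19: 5 × 0.0650 × 0.962 = 0.31265
  20–24: 5 × 0.1783 × 0.959 = 0.85495
  25–29: 5 × 0.2627 × 0.941 = 1.23600
  30–34: 5 × 0.1867 × 0.935 = 0.87282
  35–39: 5 × 0.0889 × 0.915 = 0.40672
  40–44: 5 × 0.0227 × 0.898 = 0.10192
  45–49: 5 × 0.0025 × 0.885 = 0.01106
Sum = 3.79612
NRR = 0.484 × 3.79612 = 1.83732

1.837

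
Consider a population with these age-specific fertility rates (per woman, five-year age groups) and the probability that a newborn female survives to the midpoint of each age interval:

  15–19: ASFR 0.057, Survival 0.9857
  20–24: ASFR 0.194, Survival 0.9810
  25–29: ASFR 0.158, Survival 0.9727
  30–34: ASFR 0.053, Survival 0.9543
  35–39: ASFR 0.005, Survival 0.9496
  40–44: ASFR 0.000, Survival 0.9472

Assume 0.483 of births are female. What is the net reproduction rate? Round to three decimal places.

Proportion female at birth = 0.483.
Weighting each age-specific rate by interval width and survival:
  15–19: 5 × 0.057 × 0.9857 = 0.28092
  20–24: 5 × 0.194 × 0.9810 = 0.95157
  25–29: 5 × 0.158 × 0.9727 = 0.76843
  30–34: 5 × 0.053 × 0.9543 = 0.25289
  35–39: 5 × 0.005 × 0.9496 = 0.02374
  40–44: 5 × 0.000 × 0.9472 = 0.00000
Sum = 2.27755
NRR = 0.483 × 2.27755 = 1.10006
With NRR above 1 the population is above replacement fertility.

1.100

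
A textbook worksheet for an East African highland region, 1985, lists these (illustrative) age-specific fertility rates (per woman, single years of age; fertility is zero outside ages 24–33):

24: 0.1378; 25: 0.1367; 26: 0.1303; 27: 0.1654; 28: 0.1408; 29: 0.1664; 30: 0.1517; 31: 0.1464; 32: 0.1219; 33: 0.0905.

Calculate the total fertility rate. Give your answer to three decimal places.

Sum of ASFRs = 0.1378 + 0.1367 + 0.1303 + 0.1654 + 0.1408 + 0.1664 + 0.1517 + 0.1464 + 0.1219 + 0.0905 = 1.3879
TFR = 1.3879

1.388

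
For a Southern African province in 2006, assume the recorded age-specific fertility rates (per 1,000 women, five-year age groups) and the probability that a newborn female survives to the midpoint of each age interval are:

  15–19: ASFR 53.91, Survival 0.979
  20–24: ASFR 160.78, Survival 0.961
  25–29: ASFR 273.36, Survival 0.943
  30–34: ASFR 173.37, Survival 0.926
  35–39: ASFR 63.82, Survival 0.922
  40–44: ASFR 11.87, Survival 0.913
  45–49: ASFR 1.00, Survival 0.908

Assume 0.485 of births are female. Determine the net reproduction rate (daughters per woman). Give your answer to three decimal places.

1.688

Proportion female at birth = 0.485.
Survival-weighted fertility by age (5·fₓ·Sₓ):
  15–19: 5 × 53.91/1000 × 0.979 = 0.26389
  20–24: 5 × 160.78/1000 × 0.961 = 0.77255
  25–29: 5 × 273.36/1000 × 0.943 = 1.28889
  30–34: 5 × 173.37/1000 × 0.926 = 0.80270
  35–39: 5 × 63.82/1000 × 0.922 = 0.29421
  40–44: 5 × 11.87/1000 × 0.913 = 0.05419
  45–49: 5 × 1.00/1000 × 0.908 = 0.00454
Sum = 3.48097
NRR = 0.485 × 3.48097 = 1.68827
An NRR exceeding 1 indicates intrinsic growth under these rates.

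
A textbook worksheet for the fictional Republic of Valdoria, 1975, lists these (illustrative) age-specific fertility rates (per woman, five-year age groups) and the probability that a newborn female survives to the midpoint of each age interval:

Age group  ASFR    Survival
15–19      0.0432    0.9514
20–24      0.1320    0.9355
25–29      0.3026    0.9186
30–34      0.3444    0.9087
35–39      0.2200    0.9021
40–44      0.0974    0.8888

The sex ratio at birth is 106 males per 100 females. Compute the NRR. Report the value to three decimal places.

Proportion female at birth = 100 / (100 + 106) = 0.48544.
Survival-weighted fertility by age (5·fₓ·Sₓ):
  15–19: 5 × 0.0432 × 0.9514 = 0.20550
  20–24: 5 × 0.1320 × 0.9355 = 0.61743
  25–29: 5 × 0.3026 × 0.9186 = 1.38984
  30–34: 5 × 0.3444 × 0.9087 = 1.56478
  35–39: 5 × 0.2200 × 0.9021 = 0.99231
  40–44: 5 × 0.0974 × 0.8888 = 0.43285
Sum = 5.20271
NRR = 0.48544 × 5.20271 = 2.52560
An NRR exceeding 1 indicates intrinsic growth under these rates.

2.526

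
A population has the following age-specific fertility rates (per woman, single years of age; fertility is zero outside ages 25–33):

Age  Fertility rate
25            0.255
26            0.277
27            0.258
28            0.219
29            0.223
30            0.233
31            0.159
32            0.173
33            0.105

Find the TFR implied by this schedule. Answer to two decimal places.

1.90

Sum of ASFRs = 0.255 + 0.277 + 0.258 + 0.219 + 0.223 + 0.233 + 0.159 + 0.173 + 0.105 = 1.902
TFR = 1.902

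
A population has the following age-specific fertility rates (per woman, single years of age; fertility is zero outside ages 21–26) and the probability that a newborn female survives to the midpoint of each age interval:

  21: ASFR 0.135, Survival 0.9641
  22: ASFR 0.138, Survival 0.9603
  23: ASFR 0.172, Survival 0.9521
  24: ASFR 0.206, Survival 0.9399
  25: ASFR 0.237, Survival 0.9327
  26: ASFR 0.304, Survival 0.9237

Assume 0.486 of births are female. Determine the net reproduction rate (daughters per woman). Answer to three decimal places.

Proportion female at birth = 0.486.
Survival-weighted fertility by age (1·fₓ·Sₓ):
  21: 1 × 0.135 × 0.9641 = 0.13015
  22: 1 × 0.138 × 0.9603 = 0.13252
  23: 1 × 0.172 × 0.9521 = 0.16376
  24: 1 × 0.206 × 0.9399 = 0.19362
  25: 1 × 0.237 × 0.9327 = 0.22105
  26: 1 × 0.304 × 0.9237 = 0.28080
Sum = 1.12190
NRR = 0.486 × 1.12190 = 0.54524

0.545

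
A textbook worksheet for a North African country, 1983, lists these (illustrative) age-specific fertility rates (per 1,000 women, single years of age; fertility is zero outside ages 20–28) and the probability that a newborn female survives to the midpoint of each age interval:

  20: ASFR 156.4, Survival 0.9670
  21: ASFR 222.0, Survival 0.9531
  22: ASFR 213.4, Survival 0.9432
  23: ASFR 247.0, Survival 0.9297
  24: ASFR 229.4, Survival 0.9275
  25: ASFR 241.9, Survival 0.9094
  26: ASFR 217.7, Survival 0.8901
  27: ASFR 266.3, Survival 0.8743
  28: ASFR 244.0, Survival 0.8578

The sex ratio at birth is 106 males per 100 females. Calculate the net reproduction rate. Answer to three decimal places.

0.904

Proportion female at birth = 100 / (100 + 106) = 0.48544.
Weighting each age-specific rate by interval width and survival:
  20: 1 × 156.4/1000 × 0.9670 = 0.15124
  21: 1 × 222.0/1000 × 0.9531 = 0.21159
  22: 1 × 213.4/1000 × 0.9432 = 0.20128
  23: 1 × 247.0/1000 × 0.9297 = 0.22964
  24: 1 × 229.4/1000 × 0.9275 = 0.21277
  25: 1 × 241.9/1000 × 0.9094 = 0.21998
  26: 1 × 217.7/1000 × 0.8901 = 0.19377
  27: 1 × 266.3/1000 × 0.8743 = 0.23283
  28: 1 × 244.0/1000 × 0.8578 = 0.20930
Sum = 1.86240
NRR = 0.48544 × 1.86240 = 0.90408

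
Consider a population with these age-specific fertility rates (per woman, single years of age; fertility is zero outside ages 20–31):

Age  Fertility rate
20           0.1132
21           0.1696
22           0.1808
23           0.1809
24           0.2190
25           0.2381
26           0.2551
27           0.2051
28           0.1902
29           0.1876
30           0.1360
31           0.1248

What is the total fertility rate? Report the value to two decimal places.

Sum of ASFRs = 0.1132 + 0.1696 + 0.1808 + 0.1809 + 0.2190 + 0.2381 + 0.2551 + 0.2051 + 0.1902 + 0.1876 + 0.1360 + 0.1248 = 2.2004
TFR = 2.2004

2.20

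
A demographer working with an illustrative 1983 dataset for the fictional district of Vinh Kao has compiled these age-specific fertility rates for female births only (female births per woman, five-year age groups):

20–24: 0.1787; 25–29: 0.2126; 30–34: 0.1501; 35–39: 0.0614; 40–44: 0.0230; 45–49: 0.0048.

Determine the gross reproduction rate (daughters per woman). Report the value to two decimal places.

3.15

Sum of female ASFRs = 0.1787 + 0.2126 + 0.1501 + 0.0614 + 0.0230 + 0.0048 = 0.6306
GRR = 5 × 0.6306 = 3.153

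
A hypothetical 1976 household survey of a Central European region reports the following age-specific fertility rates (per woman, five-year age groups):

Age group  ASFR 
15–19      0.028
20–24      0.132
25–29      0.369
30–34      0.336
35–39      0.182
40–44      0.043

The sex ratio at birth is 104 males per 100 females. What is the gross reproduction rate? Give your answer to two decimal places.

Proportion female at birth = 100 / (100 + 104) = 0.49020.
Sum of ASFRs = 0.028 + 0.132 + 0.369 + 0.336 + 0.182 + 0.043 = 1.090
TFR = 5 × 1.090 = 5.45
GRR = 0.49020 × 5.45 = 2.67159

2.67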